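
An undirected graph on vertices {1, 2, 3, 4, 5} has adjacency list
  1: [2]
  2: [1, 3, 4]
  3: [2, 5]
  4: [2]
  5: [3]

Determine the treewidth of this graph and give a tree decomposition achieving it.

Treewidth 1.
One such decomposition:
Bags: B1 = {3, 5}  B2 = {2, 3}  B3 = {2, 4}  B4 = {1, 2}
Tree: B1–B2, B2–B3, B3–B4

The largest bag has 2 vertices, giving width 1; this decomposition certifies tw(G) ≤ 1. G has an edge, so its treewidth is at least 1. Therefore the treewidth is 1.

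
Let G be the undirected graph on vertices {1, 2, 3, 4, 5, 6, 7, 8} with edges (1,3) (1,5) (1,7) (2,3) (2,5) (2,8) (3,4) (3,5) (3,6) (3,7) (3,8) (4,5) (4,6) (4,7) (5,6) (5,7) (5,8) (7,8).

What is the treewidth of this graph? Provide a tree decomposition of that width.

Treewidth 3.
Bags: B1 = {3, 4, 5, 7}  B2 = {3, 5, 7, 8}  B3 = {2, 3, 5, 8}  B4 = {3, 4, 5, 6}  B5 = {1, 3, 5, 7}
Tree: B1–B2, B2–B3, B1–B4, B1–B5

Every bag has size at most 4, so the width is 4 − 1 = 3 and tw(G) ≤ 3. For the lower bound, the 4 vertices {2, 3, 5, 8} are pairwise adjacent, and any tree decomposition puts a clique entirely inside one bag — forcing width ≥ 3. The upper and lower bounds meet at 3, so that is the treewidth.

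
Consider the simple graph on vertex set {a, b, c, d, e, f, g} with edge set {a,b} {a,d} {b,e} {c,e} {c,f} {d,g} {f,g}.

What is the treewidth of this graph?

A width-2 tree decomposition is:
Bags: B1 = {d, f, g}  B2 = {c, d, f}  B3 = {c, d, e}  B4 = {b, d, e}  B5 = {a, b, d}
Tree: B1–B2, B2–B3, B3–B4, B4–B5
Each bag holds 3 vertices, so the decomposition has width 2, which upper-bounds the treewidth. For the lower bound, G contains the cycle d–g–f–c–e–b–a–d, so G is not a forest; only forests have treewidth ≤ 1, hence tw(G) ≥ 2. The upper and lower bounds meet at 2, so that is the treewidth.

2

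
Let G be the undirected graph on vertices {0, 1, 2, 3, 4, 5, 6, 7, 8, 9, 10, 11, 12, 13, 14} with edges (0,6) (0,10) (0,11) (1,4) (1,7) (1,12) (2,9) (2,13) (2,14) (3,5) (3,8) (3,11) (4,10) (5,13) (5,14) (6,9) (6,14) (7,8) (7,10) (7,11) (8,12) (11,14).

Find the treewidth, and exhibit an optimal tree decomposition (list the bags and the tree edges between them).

Treewidth 3.
One such decomposition:
Bags: B1 = {2, 5, 9, 13}  B2 = {2, 5, 9, 14}  B3 = {5, 6, 9, 14}  B4 = {3, 5, 6, 14}  B5 = {3, 6, 11, 14}  B6 = {0, 3, 6, 11}  B7 = {0, 3, 8, 11}  B8 = {0, 7, 8, 11}  B9 = {0, 7, 8, 10}  B10 = {7, 8, 10, 12}  B11 = {1, 7, 10, 12}  B12 = {1, 4, 10, 12}
Tree: B1–B2, B2–B3, B3–B4, B4–B5, B5–B6, B6–B7, B7–B8, B8–B9, B9–B10, B10–B11, B11–B12

Every bag has size at most 4, so the width is 4 − 1 = 3 and tw(G) ≤ 3. For the lower bound: the 4 vertex sets {2,9,13}, {5}, {14}, {0,3,6,11} are disjoint, each induces a connected subgraph, and every pair is joined by at least one edge of G. Contracting each set to a single vertex therefore yields K_{4} as a minor, and since treewidth is minor-monotone, tw(G) ≥ tw(K_{4}) = 3. The upper and lower bounds meet at 3, so that is the treewidth.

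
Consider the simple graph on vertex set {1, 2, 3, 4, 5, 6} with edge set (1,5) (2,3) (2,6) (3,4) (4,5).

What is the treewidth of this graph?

A width-1 tree decomposition is:
Bags: B1 = {2, 6}  B2 = {2, 3}  B3 = {3, 4}  B4 = {4, 5}  B5 = {1, 5}
Tree: B1–B2, B2–B3, B3–B4, B4–B5
The largest bag has 2 vertices, giving width 1; this decomposition certifies tw(G) ≤ 1. Since G has at least one edge (e.g. 6–2), it is not an edgeless graph, so tw(G) ≥ 1. Therefore the treewidth is 1.

1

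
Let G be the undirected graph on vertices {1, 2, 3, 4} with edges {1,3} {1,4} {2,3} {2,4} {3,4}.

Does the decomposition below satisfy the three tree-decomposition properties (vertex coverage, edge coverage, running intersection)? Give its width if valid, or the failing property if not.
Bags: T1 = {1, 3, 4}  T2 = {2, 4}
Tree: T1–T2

A tree decomposition must satisfy three properties: every vertex lies in some bag; for every edge, both endpoints lie together in some bag; and for every vertex, the bags containing it form a connected subtree. Here edge (3,2) lies in no bag, so the decomposition is invalid.

No — edge (3,2) lies in no bag.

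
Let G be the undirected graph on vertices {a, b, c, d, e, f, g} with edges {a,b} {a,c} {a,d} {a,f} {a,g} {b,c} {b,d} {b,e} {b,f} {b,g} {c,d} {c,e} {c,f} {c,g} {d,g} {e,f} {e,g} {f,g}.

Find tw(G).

4

A width-4 tree decomposition is:
Bags: B1 = {a, b, c, d, g}  B2 = {a, b, c, f, g}  B3 = {b, c, e, f, g}
Tree: B1–B2, B2–B3
Every bag has size at most 5, so the width is 5 − 1 = 4 and tw(G) ≤ 4. For the lower bound, the 5 vertices {a, b, c, d, g} are pairwise adjacent, and any tree decomposition puts a clique entirely inside one bag — forcing width ≥ 4. The upper and lower bounds meet at 4, so that is the treewidth.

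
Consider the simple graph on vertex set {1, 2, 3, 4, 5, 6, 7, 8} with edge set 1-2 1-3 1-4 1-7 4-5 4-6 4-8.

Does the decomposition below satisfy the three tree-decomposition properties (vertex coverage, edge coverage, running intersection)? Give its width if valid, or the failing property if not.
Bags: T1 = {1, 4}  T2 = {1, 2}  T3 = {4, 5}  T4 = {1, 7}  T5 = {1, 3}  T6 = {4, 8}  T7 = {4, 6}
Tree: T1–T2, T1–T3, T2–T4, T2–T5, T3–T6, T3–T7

Every vertex of G appears in some bag (union = {1, 2, 3, 4, 5, 6, 7, 8}); every edge is covered by a bag; and for each vertex v the set of bags containing v is connected in the bag tree. The decomposition is therefore valid. The largest bag has 2 vertices, so the width is 1.

Yes; width 1.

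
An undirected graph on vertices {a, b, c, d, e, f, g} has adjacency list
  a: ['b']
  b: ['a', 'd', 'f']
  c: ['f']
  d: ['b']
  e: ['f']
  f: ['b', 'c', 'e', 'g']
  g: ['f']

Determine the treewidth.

A width-1 tree decomposition is:
Bags: B1 = {e, f}  B2 = {b, f}  B3 = {b, d}  B4 = {a, b}  B5 = {c, f}  B6 = {f, g}
Tree: B1–B2, B2–B3, B3–B4, B2–B5, B2–B6
Each bag holds 2 vertices, so the decomposition has width 1, which upper-bounds the treewidth. G has an edge, so its treewidth is at least 1. Therefore the treewidth is 1.

1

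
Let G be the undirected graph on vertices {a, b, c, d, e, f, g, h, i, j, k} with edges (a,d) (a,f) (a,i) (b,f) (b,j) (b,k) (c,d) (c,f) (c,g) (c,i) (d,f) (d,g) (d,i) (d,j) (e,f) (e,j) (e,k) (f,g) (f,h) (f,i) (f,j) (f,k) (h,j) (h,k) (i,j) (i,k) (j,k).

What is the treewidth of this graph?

3

A width-3 tree decomposition is:
Bags: B1 = {f, i, j, k}  B2 = {e, f, j, k}  B3 = {d, f, i, j}  B4 = {a, d, f, i}  B5 = {f, h, j, k}  B6 = {c, d, f, i}  B7 = {b, f, j, k}  B8 = {c, d, f, g}
Tree: B1–B2, B1–B3, B3–B4, B2–B5, B3–B6, B5–B7, B6–B8
Every bag has size at most 4, so the width is 4 − 1 = 3 and tw(G) ≤ 3. For the lower bound, the 4 vertices {c, d, f, g} are pairwise adjacent, and any tree decomposition puts a clique entirely inside one bag — forcing width ≥ 3. Therefore the treewidth is 3.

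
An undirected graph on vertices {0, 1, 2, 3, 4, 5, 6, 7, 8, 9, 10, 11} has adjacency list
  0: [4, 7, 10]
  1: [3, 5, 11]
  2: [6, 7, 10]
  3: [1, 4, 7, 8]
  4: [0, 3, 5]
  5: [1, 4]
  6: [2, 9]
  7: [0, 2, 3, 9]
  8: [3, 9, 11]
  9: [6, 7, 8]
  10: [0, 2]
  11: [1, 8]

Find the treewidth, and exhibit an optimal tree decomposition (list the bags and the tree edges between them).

Treewidth 3.
Bags: B1 = {2, 6, 9, 10}  B2 = {2, 7, 9, 10}  B3 = {0, 7, 9, 10}  B4 = {0, 7, 8, 9}  B5 = {0, 3, 7, 8}  B6 = {0, 3, 4, 8}  B7 = {3, 4, 8, 11}  B8 = {1, 3, 4, 11}  B9 = {1, 4, 5, 11}
Tree: B1–B2, B2–B3, B3–B4, B4–B5, B5–B6, B6–B7, B7–B8, B8–B9

Each bag holds 4 vertices, so the decomposition has width 3, which upper-bounds the treewidth. For the lower bound: the 4 vertex sets {2,6,10}, {9}, {7}, {0,3,4,8} are disjoint, each induces a connected subgraph, and every pair is joined by at least one edge of G. Contracting each set to a single vertex therefore yields K_{4} as a minor, and since treewidth is minor-monotone, tw(G) ≥ tw(K_{4}) = 3. Therefore the treewidth is 3.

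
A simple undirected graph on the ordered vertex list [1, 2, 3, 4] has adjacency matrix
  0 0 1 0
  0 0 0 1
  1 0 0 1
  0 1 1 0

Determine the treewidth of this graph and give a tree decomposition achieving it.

Treewidth 1.
One such decomposition:
Bags: B1 = {2, 4}  B2 = {3, 4}  B3 = {1, 3}
Tree: B1–B2, B2–B3

Every bag has size at most 2, so the width is 2 − 1 = 1 and tw(G) ≤ 1. Any graph with an edge has treewidth ≥ 1, and G has the edge 2–4. Hence tw(G) = 1 exactly.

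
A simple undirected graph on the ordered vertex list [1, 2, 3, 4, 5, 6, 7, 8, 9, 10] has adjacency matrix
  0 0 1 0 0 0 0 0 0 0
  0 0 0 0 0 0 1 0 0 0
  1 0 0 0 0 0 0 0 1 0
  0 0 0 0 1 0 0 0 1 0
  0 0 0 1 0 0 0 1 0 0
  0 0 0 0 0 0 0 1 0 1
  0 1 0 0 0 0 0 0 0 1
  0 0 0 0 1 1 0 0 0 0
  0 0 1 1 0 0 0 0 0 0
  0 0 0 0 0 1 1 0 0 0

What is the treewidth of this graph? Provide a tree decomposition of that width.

Treewidth 1.
Bags: B1 = {2, 7}  B2 = {7, 10}  B3 = {6, 10}  B4 = {6, 8}  B5 = {5, 8}  B6 = {4, 5}  B7 = {4, 9}  B8 = {3, 9}  B9 = {1, 3}
Tree: B1–B2, B2–B3, B3–B4, B4–B5, B5–B6, B6–B7, B7–B8, B8–B9

Each bag holds 2 vertices, so the decomposition has width 1, which upper-bounds the treewidth. Any graph with an edge has treewidth ≥ 1, and G has the edge 2–7. Hence tw(G) = 1 exactly.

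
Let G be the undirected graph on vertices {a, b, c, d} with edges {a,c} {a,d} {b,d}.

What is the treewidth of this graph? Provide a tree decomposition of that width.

Treewidth 1.
Bags: B1 = {a, c}  B2 = {a, d}  B3 = {b, d}
Tree: B1–B2, B2–B3

Each bag holds 2 vertices, so the decomposition has width 1, which upper-bounds the treewidth. G has an edge, so its treewidth is at least 1. Therefore the treewidth is 1.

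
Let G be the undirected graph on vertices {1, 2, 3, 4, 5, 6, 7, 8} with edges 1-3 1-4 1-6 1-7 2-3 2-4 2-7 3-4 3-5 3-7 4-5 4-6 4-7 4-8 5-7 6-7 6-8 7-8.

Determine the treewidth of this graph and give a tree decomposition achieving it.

Each bag holds 4 vertices, so the decomposition has width 3, which upper-bounds the treewidth. On the other hand G contains the 4-clique {4, 6, 7, 8}. A clique must lie in a single bag of any decomposition, so no decomposition can have width below 3. Hence tw(G) = 3 exactly.

Treewidth 3.
One optimal decomposition is:
Bags: B1 = {1, 3, 4, 7}  B2 = {1, 4, 6, 7}  B3 = {3, 4, 5, 7}  B4 = {2, 3, 4, 7}  B5 = {4, 6, 7, 8}
Tree: B1–B2, B1–B3, B3–B4, B2–B5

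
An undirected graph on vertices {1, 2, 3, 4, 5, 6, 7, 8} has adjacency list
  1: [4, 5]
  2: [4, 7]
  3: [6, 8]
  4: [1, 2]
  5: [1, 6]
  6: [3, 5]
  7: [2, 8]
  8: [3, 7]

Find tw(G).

2

A width-2 tree decomposition is:
Bags: B1 = {1, 5, 6}  B2 = {1, 3, 6}  B3 = {1, 3, 8}  B4 = {1, 7, 8}  B5 = {1, 2, 7}  B6 = {1, 2, 4}
Tree: B1–B2, B2–B3, B3–B4, B4–B5, B5–B6
The largest bag has 3 vertices, giving width 2; this decomposition certifies tw(G) ≤ 2. Since 1–5–6–3–8–7–2–4–1 is a cycle in G, G is not acyclic. Forests are exactly the graphs of treewidth ≤ 1, so tw(G) ≥ 2. Combining the bounds, tw(G) = 2.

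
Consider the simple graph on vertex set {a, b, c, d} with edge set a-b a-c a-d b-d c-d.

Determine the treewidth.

A width-2 tree decomposition is:
Bags: B1 = {a, b, d}  B2 = {a, c, d}
Tree: B1–B2
The largest bag has 3 vertices, giving width 2; this decomposition certifies tw(G) ≤ 2. Conversely, {a, c, d} is a clique of size 3, and the vertices of any clique must share a bag in every tree decomposition; so some bag has ≥ 3 vertices and tw(G) ≥ 2. Therefore the treewidth is 2.

2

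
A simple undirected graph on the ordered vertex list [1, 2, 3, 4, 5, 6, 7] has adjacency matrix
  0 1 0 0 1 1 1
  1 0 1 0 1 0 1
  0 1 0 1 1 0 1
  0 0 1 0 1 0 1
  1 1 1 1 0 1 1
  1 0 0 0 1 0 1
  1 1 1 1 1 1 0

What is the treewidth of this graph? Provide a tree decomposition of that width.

Each bag holds 4 vertices, so the decomposition has width 3, which upper-bounds the treewidth. Conversely, {1, 2, 5, 7} is a clique of size 4, and the vertices of any clique must share a bag in every tree decomposition; so some bag has ≥ 4 vertices and tw(G) ≥ 3. Therefore the treewidth is 3.

Treewidth 3.
Bags: B1 = {1, 2, 5, 7}  B2 = {2, 3, 5, 7}  B3 = {3, 4, 5, 7}  B4 = {1, 5, 6, 7}
Tree: B1–B2, B2–B3, B1–B4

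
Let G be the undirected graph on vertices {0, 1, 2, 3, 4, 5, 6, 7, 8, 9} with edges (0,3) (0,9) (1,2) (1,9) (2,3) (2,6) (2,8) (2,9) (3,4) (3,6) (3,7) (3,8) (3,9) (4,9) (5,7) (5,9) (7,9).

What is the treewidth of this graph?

2

A width-2 tree decomposition is:
Bags: B1 = {2, 3, 9}  B2 = {3, 7, 9}  B3 = {2, 3, 8}  B4 = {2, 3, 6}  B5 = {1, 2, 9}  B6 = {0, 3, 9}  B7 = {3, 4, 9}  B8 = {5, 7, 9}
Tree: B1–B2, B1–B3, B3–B4, B1–B5, B2–B6, B1–B7, B2–B8
The largest bag has 3 vertices, giving width 2; this decomposition certifies tw(G) ≤ 2. For the lower bound, the 3 vertices {1, 2, 9} are pairwise adjacent, and any tree decomposition puts a clique entirely inside one bag — forcing width ≥ 2. The upper and lower bounds meet at 2, so that is the treewidth.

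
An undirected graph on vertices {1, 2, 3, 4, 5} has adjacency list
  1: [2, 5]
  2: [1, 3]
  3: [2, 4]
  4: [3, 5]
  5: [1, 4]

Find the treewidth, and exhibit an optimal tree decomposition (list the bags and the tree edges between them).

Treewidth 2.
Bags: B1 = {1, 2, 3}  B2 = {1, 3, 4}  B3 = {1, 4, 5}
Tree: B1–B2, B2–B3

The largest bag has 3 vertices, giving width 2; this decomposition certifies tw(G) ≤ 2. The edges 1–2–3–4–5–1 form a cycle, so G is not a tree and its treewidth is at least 2. The upper and lower bounds meet at 2, so that is the treewidth.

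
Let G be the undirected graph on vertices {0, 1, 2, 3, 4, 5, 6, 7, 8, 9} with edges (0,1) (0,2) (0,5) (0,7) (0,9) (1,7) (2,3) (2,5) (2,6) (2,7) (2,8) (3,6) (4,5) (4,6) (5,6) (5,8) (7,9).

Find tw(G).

A width-2 tree decomposition is:
Bags: B1 = {0, 2, 5}  B2 = {2, 5, 8}  B3 = {2, 5, 6}  B4 = {4, 5, 6}  B5 = {0, 2, 7}  B6 = {0, 1, 7}  B7 = {0, 7, 9}  B8 = {2, 3, 6}
Tree: B1–B2, B1–B3, B3–B4, B1–B5, B5–B6, B5–B7, B3–B8
Each bag holds 3 vertices, so the decomposition has width 2, which upper-bounds the treewidth. On the other hand G contains the 3-clique {0, 1, 7}. A clique must lie in a single bag of any decomposition, so no decomposition can have width below 2. Therefore the treewidth is 2.

2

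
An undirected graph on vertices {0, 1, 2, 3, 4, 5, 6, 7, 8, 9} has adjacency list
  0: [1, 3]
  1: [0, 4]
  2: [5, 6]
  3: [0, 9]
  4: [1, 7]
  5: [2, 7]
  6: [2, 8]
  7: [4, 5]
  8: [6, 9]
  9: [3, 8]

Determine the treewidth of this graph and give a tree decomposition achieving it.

Treewidth 2.
One optimal decomposition is:
Bags: B1 = {2, 6, 8}  B2 = {2, 8, 9}  B3 = {2, 3, 9}  B4 = {0, 2, 3}  B5 = {0, 1, 2}  B6 = {1, 2, 4}  B7 = {2, 4, 7}  B8 = {2, 5, 7}
Tree: B1–B2, B2–B3, B3–B4, B4–B5, B5–B6, B6–B7, B7–B8

Each bag holds 3 vertices, so the decomposition has width 2, which upper-bounds the treewidth. Since 2–6–8–9–3–0–1–4–7–5–2 is a cycle in G, G is not acyclic. Forests are exactly the graphs of treewidth ≤ 1, so tw(G) ≥ 2. Combining the bounds, tw(G) = 2.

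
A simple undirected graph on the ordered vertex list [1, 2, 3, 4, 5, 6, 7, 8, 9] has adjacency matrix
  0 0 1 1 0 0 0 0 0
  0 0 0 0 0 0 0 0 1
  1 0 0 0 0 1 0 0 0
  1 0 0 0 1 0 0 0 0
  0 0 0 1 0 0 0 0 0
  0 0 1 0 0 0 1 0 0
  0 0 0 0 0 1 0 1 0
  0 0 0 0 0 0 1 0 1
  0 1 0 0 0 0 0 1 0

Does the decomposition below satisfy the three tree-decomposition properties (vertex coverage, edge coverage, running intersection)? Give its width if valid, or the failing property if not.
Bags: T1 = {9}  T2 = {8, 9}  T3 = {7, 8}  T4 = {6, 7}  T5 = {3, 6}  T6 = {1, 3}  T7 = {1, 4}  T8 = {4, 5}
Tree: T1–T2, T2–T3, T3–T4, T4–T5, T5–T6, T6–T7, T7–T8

No — vertex 2 appears in no bag.

A tree decomposition must satisfy three properties: every vertex lies in some bag; for every edge, both endpoints lie together in some bag; and for every vertex, the bags containing it form a connected subtree. Here vertex 2 appears in no bag, so the decomposition is invalid.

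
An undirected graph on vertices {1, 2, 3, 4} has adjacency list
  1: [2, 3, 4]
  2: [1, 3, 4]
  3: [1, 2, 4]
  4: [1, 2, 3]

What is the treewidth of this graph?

A width-3 tree decomposition is:
Bags: B1 = {1, 2, 3, 4}
Tree: (single bag)
A single bag containing all 4 vertices is trivially a valid decomposition of width 3. Conversely, {1, 2, 3, 4} is a clique of size 4, and the vertices of any clique must share a bag in every tree decomposition; so some bag has ≥ 4 vertices and tw(G) ≥ 3. The upper and lower bounds meet at 3, so that is the treewidth.

3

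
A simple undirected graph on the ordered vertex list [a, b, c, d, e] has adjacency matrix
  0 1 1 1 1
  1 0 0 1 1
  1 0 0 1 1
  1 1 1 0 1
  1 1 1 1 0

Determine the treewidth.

3

A width-3 tree decomposition is:
Bags: B1 = {a, b, d, e}  B2 = {a, c, d, e}
Tree: B1–B2
Every bag has size at most 4, so the width is 4 − 1 = 3 and tw(G) ≤ 3. For the lower bound, the 4 vertices {a, c, d, e} are pairwise adjacent, and any tree decomposition puts a clique entirely inside one bag — forcing width ≥ 3. Combining the bounds, tw(G) = 3.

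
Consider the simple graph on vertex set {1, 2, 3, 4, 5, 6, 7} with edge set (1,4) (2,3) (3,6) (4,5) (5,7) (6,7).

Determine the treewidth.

1

A width-1 tree decomposition is:
Bags: B1 = {1, 4}  B2 = {4, 5}  B3 = {5, 7}  B4 = {6, 7}  B5 = {3, 6}  B6 = {2, 3}
Tree: B1–B2, B2–B3, B3–B4, B4–B5, B5–B6
The largest bag has 2 vertices, giving width 1; this decomposition certifies tw(G) ≤ 1. Any graph with an edge has treewidth ≥ 1, and G has the edge 1–4. Therefore the treewidth is 1.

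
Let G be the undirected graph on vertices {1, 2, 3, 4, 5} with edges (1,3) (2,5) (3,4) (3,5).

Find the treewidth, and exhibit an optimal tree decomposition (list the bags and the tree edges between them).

Treewidth 1.
One such decomposition:
Bags: B1 = {3, 4}  B2 = {3, 5}  B3 = {1, 3}  B4 = {2, 5}
Tree: B1–B2, B1–B3, B2–B4

Every bag has size at most 2, so the width is 2 − 1 = 1 and tw(G) ≤ 1. Any graph with an edge has treewidth ≥ 1, and G has the edge 4–3. Hence tw(G) = 1 exactly.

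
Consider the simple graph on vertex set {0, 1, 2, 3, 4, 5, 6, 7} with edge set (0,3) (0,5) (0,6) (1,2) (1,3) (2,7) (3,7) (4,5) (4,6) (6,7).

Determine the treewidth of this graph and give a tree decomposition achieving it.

Each bag holds 3 vertices, so the decomposition has width 2, which upper-bounds the treewidth. Since 5–4–6–0–5 is a cycle in G, G is not acyclic. Forests are exactly the graphs of treewidth ≤ 1, so tw(G) ≥ 2. The upper and lower bounds meet at 2, so that is the treewidth.

Treewidth 2.
One optimal decomposition is:
Bags: B1 = {0, 4, 5}  B2 = {0, 4, 6}  B3 = {0, 3, 6}  B4 = {3, 6, 7}  B5 = {1, 3, 7}  B6 = {1, 2, 7}
Tree: B1–B2, B2–B3, B3–B4, B4–B5, B5–B6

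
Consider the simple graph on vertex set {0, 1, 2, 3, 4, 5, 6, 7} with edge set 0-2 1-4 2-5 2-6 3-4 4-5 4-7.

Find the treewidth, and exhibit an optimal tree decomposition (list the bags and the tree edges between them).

Treewidth 1.
Bags: B1 = {2, 5}  B2 = {2, 6}  B3 = {4, 5}  B4 = {1, 4}  B5 = {3, 4}  B6 = {4, 7}  B7 = {0, 2}
Tree: B1–B2, B1–B3, B3–B4, B4–B5, B4–B6, B2–B7

Each bag holds 2 vertices, so the decomposition has width 1, which upper-bounds the treewidth. Any graph with an edge has treewidth ≥ 1, and G has the edge 5–2. Hence tw(G) = 1 exactly.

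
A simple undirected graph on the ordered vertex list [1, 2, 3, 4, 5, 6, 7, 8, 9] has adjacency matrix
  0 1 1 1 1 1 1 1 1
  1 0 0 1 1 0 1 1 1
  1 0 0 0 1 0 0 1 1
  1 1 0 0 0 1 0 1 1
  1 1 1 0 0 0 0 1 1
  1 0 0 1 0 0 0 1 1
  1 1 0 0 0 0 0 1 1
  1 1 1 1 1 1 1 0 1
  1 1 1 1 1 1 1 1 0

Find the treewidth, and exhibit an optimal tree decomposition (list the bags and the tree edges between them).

Treewidth 4.
One such decomposition:
Bags: B1 = {1, 2, 5, 8, 9}  B2 = {1, 2, 4, 8, 9}  B3 = {1, 3, 5, 8, 9}  B4 = {1, 2, 7, 8, 9}  B5 = {1, 4, 6, 8, 9}
Tree: B1–B2, B1–B3, B1–B4, B2–B5

Each bag holds 5 vertices, so the decomposition has width 4, which upper-bounds the treewidth. On the other hand G contains the 5-clique {1, 2, 4, 8, 9}. A clique must lie in a single bag of any decomposition, so no decomposition can have width below 4. The upper and lower bounds meet at 4, so that is the treewidth.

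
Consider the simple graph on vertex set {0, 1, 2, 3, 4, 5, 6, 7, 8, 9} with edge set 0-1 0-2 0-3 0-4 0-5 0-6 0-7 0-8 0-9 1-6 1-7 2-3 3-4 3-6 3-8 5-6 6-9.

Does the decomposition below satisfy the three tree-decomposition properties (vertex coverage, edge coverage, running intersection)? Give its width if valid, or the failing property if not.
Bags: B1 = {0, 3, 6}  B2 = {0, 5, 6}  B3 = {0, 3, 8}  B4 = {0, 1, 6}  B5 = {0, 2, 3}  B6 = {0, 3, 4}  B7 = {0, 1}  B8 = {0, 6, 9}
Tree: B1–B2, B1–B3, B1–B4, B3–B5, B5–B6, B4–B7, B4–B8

No — vertex 7 appears in no bag.

A tree decomposition must satisfy three properties: every vertex lies in some bag; for every edge, both endpoints lie together in some bag; and for every vertex, the bags containing it form a connected subtree. Here vertex 7 appears in no bag, so the decomposition is invalid.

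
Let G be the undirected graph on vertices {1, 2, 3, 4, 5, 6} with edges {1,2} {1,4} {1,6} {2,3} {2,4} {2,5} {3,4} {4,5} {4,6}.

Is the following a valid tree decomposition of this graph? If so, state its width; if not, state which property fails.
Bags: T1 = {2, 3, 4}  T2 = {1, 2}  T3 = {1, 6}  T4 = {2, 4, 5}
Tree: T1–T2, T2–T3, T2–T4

No — edge (4,1) lies in no bag.

A tree decomposition must satisfy three properties: every vertex lies in some bag; for every edge, both endpoints lie together in some bag; and for every vertex, the bags containing it form a connected subtree. Here edge (4,1) lies in no bag, so the decomposition is invalid.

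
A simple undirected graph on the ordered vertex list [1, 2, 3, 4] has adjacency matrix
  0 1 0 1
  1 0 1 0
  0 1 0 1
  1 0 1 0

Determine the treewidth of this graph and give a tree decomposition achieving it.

Treewidth 2.
One optimal decomposition is:
Bags: B1 = {1, 2, 4}  B2 = {2, 3, 4}
Tree: B1–B2

The largest bag has 3 vertices, giving width 2; this decomposition certifies tw(G) ≤ 2. Since 4–1–2–3–4 is a cycle in G, G is not acyclic. Forests are exactly the graphs of treewidth ≤ 1, so tw(G) ≥ 2. Hence tw(G) = 2 exactly.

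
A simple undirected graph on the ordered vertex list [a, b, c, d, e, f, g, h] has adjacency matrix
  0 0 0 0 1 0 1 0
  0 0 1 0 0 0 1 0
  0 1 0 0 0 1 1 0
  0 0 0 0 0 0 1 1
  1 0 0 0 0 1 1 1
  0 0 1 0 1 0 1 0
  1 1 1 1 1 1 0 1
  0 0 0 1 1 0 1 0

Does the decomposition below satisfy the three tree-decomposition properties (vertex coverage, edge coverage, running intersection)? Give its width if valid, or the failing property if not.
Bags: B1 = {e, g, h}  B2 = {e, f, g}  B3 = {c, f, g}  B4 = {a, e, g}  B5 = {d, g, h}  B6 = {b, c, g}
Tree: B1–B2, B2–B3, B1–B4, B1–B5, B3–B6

Yes; width 2.

Every vertex of G appears in some bag (union = {a, b, c, d, e, f, g, h}); every edge is covered by a bag; and for each vertex v the set of bags containing v is connected in the bag tree. The decomposition is therefore valid. The largest bag has 3 vertices, so the width is 2.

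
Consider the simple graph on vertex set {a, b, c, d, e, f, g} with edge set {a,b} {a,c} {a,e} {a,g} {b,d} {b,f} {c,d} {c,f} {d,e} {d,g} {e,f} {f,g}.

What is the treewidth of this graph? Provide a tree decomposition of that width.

Treewidth 3.
One such decomposition:
Bags: B1 = {a, d, e, f}  B2 = {a, b, d, f}  B3 = {a, d, f, g}  B4 = {a, c, d, f}
Tree: B1–B2, B2–B3, B3–B4

Each bag holds 4 vertices, so the decomposition has width 3, which upper-bounds the treewidth. For the lower bound: the 4 vertex sets {d,e}, {b,f}, {a}, {g} are disjoint, each induces a connected subgraph, and every pair is joined by at least one edge of G. Contracting each set to a single vertex therefore yields K_{4} as a minor, and since treewidth is minor-monotone, tw(G) ≥ tw(K_{4}) = 3. Combining the bounds, tw(G) = 3.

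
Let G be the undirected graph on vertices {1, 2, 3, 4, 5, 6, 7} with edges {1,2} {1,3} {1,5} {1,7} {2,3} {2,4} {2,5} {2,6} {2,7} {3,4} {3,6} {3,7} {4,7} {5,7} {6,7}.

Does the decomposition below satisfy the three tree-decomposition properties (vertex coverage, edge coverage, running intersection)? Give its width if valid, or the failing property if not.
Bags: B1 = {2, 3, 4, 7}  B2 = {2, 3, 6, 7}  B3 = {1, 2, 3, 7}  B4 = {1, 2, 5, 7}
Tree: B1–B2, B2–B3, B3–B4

Yes; width 3.

Every vertex of G appears in some bag (union = {1, 2, 3, 4, 5, 6, 7}); every edge is covered by a bag; and for each vertex v the set of bags containing v is connected in the bag tree. The decomposition is therefore valid. The largest bag has 4 vertices, so the width is 3.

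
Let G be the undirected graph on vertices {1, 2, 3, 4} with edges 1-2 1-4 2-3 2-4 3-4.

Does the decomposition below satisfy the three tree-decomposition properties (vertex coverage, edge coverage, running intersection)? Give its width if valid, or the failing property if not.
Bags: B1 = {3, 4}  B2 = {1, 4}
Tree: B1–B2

No — vertex 2 appears in no bag.

A tree decomposition must satisfy three properties: every vertex lies in some bag; for every edge, both endpoints lie together in some bag; and for every vertex, the bags containing it form a connected subtree. Here vertex 2 appears in no bag, so the decomposition is invalid.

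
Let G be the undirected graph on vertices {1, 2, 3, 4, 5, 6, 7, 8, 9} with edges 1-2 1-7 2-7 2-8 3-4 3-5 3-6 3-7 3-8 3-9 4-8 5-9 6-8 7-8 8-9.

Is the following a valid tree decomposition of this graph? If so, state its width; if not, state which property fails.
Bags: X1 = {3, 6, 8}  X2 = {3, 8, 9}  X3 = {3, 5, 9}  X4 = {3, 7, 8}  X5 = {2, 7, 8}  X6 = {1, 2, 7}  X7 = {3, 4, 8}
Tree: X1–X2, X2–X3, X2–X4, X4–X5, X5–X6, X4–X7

Vertex coverage: the bags together contain {1, 2, 3, 4, 5, 6, 7, 8, 9}, the full vertex set. Edge coverage: each edge of G has both endpoints in at least one bag. Running intersection: for every vertex, the bags containing it form a connected subtree. All three properties hold, so this is a valid tree decomposition of width max|bag| − 1 = 2, and hence tw(G) ≤ 2.

Yes; width 2.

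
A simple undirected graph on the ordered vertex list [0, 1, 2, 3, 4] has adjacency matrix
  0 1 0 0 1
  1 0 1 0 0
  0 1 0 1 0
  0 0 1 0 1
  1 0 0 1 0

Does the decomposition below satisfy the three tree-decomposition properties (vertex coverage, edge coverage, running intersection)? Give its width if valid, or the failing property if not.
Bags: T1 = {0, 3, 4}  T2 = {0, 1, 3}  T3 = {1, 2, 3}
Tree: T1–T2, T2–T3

Yes; width 2.

Checking the three conditions: (i) the bags cover all of {0, 1, 2, 3, 4}; (ii) for each edge, some bag contains both endpoints; (iii) the bags containing any fixed vertex form a subtree. All hold, so the decomposition is valid with width 3 − 1 = 2.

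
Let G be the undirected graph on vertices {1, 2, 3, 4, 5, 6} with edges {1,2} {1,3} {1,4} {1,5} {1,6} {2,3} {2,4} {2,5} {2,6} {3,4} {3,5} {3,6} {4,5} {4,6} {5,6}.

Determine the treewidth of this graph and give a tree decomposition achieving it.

Treewidth 5.
Bags: B1 = {1, 2, 3, 4, 5, 6}
Tree: (single bag)

With just one bag of size 6, the width is 6 − 1 = 5, so tw(G) ≤ 5. On the other hand G contains the 6-clique {1, 2, 3, 4, 5, 6}. A clique must lie in a single bag of any decomposition, so no decomposition can have width below 5. The upper and lower bounds meet at 5, so that is the treewidth.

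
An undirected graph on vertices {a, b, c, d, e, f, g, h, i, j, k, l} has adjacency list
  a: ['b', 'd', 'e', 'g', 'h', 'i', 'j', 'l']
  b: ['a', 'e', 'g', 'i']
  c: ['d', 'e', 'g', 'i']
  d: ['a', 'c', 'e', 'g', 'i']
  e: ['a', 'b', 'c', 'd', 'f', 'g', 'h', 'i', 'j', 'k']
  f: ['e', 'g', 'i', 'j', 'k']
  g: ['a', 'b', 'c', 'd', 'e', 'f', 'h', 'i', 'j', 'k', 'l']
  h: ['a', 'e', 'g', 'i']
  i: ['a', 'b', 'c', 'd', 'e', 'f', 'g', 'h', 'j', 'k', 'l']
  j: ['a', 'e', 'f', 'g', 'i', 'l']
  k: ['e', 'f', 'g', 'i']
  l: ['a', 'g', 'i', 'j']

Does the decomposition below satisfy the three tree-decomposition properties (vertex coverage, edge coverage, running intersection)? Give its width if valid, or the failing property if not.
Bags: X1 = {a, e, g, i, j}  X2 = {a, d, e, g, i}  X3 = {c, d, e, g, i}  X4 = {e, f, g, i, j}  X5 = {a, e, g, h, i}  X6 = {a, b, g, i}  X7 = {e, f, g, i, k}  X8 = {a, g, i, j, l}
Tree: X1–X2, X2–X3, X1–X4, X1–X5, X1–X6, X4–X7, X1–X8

A tree decomposition must satisfy three properties: every vertex lies in some bag; for every edge, both endpoints lie together in some bag; and for every vertex, the bags containing it form a connected subtree. Here edge (e,b) lies in no bag, so the decomposition is invalid.

No — edge (e,b) lies in no bag.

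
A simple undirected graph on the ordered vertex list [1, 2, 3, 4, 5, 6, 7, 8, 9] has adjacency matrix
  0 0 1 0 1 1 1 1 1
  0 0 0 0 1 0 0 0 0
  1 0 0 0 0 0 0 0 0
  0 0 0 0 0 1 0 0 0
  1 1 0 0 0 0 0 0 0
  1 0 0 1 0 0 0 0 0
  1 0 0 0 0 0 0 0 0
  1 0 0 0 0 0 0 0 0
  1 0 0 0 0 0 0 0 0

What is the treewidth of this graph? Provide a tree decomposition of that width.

Every bag has size at most 2, so the width is 2 − 1 = 1 and tw(G) ≤ 1. Since G has at least one edge (e.g. 2–5), it is not an edgeless graph, so tw(G) ≥ 1. The upper and lower bounds meet at 1, so that is the treewidth.

Treewidth 1.
One optimal decomposition is:
Bags: B1 = {2, 5}  B2 = {1, 5}  B3 = {1, 8}  B4 = {1, 9}  B5 = {1, 7}  B6 = {1, 3}  B7 = {1, 6}  B8 = {4, 6}
Tree: B1–B2, B2–B3, B3–B4, B3–B5, B2–B6, B5–B7, B7–B8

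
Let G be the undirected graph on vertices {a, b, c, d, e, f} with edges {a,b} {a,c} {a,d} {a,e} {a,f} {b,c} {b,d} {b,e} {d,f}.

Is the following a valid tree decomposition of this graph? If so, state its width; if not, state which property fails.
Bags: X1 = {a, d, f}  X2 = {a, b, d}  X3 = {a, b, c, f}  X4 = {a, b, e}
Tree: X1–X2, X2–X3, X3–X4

No — bags containing vertex f are not connected in the tree.

A tree decomposition must satisfy three properties: every vertex lies in some bag; for every edge, both endpoints lie together in some bag; and for every vertex, the bags containing it form a connected subtree. Here bags containing vertex f are not connected in the tree, so the decomposition is invalid.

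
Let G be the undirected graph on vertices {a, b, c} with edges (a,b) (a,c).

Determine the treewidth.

A width-1 tree decomposition is:
Bags: B1 = {a, c}  B2 = {a, b}
Tree: B1–B2
The largest bag has 2 vertices, giving width 1; this decomposition certifies tw(G) ≤ 1. Since G has at least one edge (e.g. c–a), it is not an edgeless graph, so tw(G) ≥ 1. The upper and lower bounds meet at 1, so that is the treewidth.

1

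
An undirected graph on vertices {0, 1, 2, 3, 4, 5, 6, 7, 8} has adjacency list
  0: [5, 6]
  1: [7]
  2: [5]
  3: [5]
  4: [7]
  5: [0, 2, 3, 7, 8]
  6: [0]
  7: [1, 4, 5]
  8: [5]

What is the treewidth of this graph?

1

A width-1 tree decomposition is:
Bags: B1 = {3, 5}  B2 = {2, 5}  B3 = {5, 8}  B4 = {5, 7}  B5 = {0, 5}  B6 = {4, 7}  B7 = {1, 7}  B8 = {0, 6}
Tree: B1–B2, B2–B3, B3–B4, B3–B5, B4–B6, B4–B7, B5–B8
Each bag holds 2 vertices, so the decomposition has width 1, which upper-bounds the treewidth. G has an edge, so its treewidth is at least 1. Combining the bounds, tw(G) = 1.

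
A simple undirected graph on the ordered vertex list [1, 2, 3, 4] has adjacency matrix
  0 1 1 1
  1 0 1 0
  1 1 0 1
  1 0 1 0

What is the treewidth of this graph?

A width-2 tree decomposition is:
Bags: B1 = {1, 2, 3}  B2 = {1, 3, 4}
Tree: B1–B2
Each bag holds 3 vertices, so the decomposition has width 2, which upper-bounds the treewidth. On the other hand G contains the 3-clique {1, 2, 3}. A clique must lie in a single bag of any decomposition, so no decomposition can have width below 2. Combining the bounds, tw(G) = 2.

2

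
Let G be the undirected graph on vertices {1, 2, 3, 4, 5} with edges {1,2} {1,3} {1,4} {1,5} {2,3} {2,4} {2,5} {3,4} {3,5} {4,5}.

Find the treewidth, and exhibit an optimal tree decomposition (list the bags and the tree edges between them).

Treewidth 4.
One optimal decomposition is:
Bags: B1 = {1, 2, 3, 4, 5}
Tree: (single bag)

A single bag containing all 5 vertices is trivially a valid decomposition of width 4. For the lower bound, the 5 vertices {1, 2, 3, 4, 5} are pairwise adjacent, and any tree decomposition puts a clique entirely inside one bag — forcing width ≥ 4. Therefore the treewidth is 4.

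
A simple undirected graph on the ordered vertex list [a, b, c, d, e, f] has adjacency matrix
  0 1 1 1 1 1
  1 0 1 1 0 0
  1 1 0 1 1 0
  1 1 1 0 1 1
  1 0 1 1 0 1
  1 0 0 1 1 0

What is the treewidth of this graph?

A width-3 tree decomposition is:
Bags: B1 = {a, b, c, d}  B2 = {a, c, d, e}  B3 = {a, d, e, f}
Tree: B1–B2, B2–B3
Each bag holds 4 vertices, so the decomposition has width 3, which upper-bounds the treewidth. On the other hand G contains the 4-clique {a, c, d, e}. A clique must lie in a single bag of any decomposition, so no decomposition can have width below 3. Hence tw(G) = 3 exactly.

3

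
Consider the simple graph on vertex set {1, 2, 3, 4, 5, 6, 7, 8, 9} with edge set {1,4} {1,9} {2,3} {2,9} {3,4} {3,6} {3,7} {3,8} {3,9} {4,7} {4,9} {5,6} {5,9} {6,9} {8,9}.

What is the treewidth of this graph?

A width-2 tree decomposition is:
Bags: B1 = {5, 6, 9}  B2 = {3, 6, 9}  B3 = {3, 8, 9}  B4 = {3, 4, 9}  B5 = {1, 4, 9}  B6 = {3, 4, 7}  B7 = {2, 3, 9}
Tree: B1–B2, B2–B3, B3–B4, B4–B5, B4–B6, B2–B7
The largest bag has 3 vertices, giving width 2; this decomposition certifies tw(G) ≤ 2. For the lower bound, the 3 vertices {1, 4, 9} are pairwise adjacent, and any tree decomposition puts a clique entirely inside one bag — forcing width ≥ 2. Therefore the treewidth is 2.

2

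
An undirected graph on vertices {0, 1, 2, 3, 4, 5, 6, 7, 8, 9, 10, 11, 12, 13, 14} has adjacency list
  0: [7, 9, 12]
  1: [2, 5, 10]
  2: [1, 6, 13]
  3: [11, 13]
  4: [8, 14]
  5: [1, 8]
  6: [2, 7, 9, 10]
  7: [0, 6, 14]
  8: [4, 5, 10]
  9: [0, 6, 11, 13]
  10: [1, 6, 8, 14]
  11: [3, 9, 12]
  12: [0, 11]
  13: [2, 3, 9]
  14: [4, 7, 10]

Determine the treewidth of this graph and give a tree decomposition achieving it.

Each bag holds 4 vertices, so the decomposition has width 3, which upper-bounds the treewidth. For the lower bound: the 4 vertex sets {4,5,8}, {1}, {10}, {2,6,7,14} are disjoint, each induces a connected subgraph, and every pair is joined by at least one edge of G. Contracting each set to a single vertex therefore yields K_{4} as a minor, and since treewidth is minor-monotone, tw(G) ≥ tw(K_{4}) = 3. Combining the bounds, tw(G) = 3.

Treewidth 3.
Bags: B1 = {1, 4, 5, 8}  B2 = {1, 4, 8, 10}  B3 = {1, 4, 10, 14}  B4 = {1, 2, 10, 14}  B5 = {2, 6, 10, 14}  B6 = {2, 6, 7, 14}  B7 = {2, 6, 7, 13}  B8 = {6, 7, 9, 13}  B9 = {0, 7, 9, 13}  B10 = {0, 3, 9, 13}  B11 = {0, 3, 9, 11}  B12 = {0, 3, 11, 12}
Tree: B1–B2, B2–B3, B3–B4, B4–B5, B5–B6, B6–B7, B7–B8, B8–B9, B9–B10, B10–B11, B11–B12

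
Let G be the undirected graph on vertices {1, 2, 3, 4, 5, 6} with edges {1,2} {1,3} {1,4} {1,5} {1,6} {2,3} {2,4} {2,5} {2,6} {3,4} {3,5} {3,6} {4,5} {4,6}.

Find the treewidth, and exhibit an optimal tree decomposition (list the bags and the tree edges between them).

Each bag holds 5 vertices, so the decomposition has width 4, which upper-bounds the treewidth. For the lower bound, the 5 vertices {1, 2, 3, 4, 5} are pairwise adjacent, and any tree decomposition puts a clique entirely inside one bag — forcing width ≥ 4. Hence tw(G) = 4 exactly.

Treewidth 4.
One optimal decomposition is:
Bags: B1 = {1, 2, 3, 4, 6}  B2 = {1, 2, 3, 4, 5}
Tree: B1–B2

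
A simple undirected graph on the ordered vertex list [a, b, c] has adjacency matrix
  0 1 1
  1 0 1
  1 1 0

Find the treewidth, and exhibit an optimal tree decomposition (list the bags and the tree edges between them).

Treewidth 2.
One optimal decomposition is:
Bags: B1 = {a, b, c}
Tree: (single bag)

With just one bag of size 3, the width is 3 − 1 = 2, so tw(G) ≤ 2. On the other hand G contains the 3-clique {a, b, c}. A clique must lie in a single bag of any decomposition, so no decomposition can have width below 2. The upper and lower bounds meet at 2, so that is the treewidth.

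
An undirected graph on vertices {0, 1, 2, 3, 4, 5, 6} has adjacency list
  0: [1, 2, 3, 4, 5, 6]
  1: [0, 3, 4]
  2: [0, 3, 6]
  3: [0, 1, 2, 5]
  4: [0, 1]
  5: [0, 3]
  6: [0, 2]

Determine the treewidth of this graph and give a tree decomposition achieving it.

Every bag has size at most 3, so the width is 3 − 1 = 2 and tw(G) ≤ 2. For the lower bound, the 3 vertices {0, 1, 3} are pairwise adjacent, and any tree decomposition puts a clique entirely inside one bag — forcing width ≥ 2. Hence tw(G) = 2 exactly.

Treewidth 2.
Bags: B1 = {0, 1, 3}  B2 = {0, 2, 3}  B3 = {0, 2, 6}  B4 = {0, 1, 4}  B5 = {0, 3, 5}
Tree: B1–B2, B2–B3, B1–B4, B2–B5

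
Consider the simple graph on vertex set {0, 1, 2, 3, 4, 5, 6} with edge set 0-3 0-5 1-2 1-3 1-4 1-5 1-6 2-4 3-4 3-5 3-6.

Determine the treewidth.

A width-2 tree decomposition is:
Bags: B1 = {0, 3, 5}  B2 = {1, 3, 5}  B3 = {1, 3, 4}  B4 = {1, 2, 4}  B5 = {1, 3, 6}
Tree: B1–B2, B2–B3, B3–B4, B3–B5
Each bag holds 3 vertices, so the decomposition has width 2, which upper-bounds the treewidth. Conversely, {0, 3, 5} is a clique of size 3, and the vertices of any clique must share a bag in every tree decomposition; so some bag has ≥ 3 vertices and tw(G) ≥ 2. Combining the bounds, tw(G) = 2.

2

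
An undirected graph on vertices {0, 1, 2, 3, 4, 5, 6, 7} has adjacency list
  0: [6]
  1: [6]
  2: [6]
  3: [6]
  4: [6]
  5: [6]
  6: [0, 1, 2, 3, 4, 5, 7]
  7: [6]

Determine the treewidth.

1

A width-1 tree decomposition is:
Bags: B1 = {1, 6}  B2 = {3, 6}  B3 = {0, 6}  B4 = {4, 6}  B5 = {2, 6}  B6 = {5, 6}  B7 = {6, 7}
Tree: B1–B2, B2–B3, B2–B4, B2–B5, B2–B6, B2–B7
Each bag holds 2 vertices, so the decomposition has width 1, which upper-bounds the treewidth. G has an edge, so its treewidth is at least 1. Therefore the treewidth is 1.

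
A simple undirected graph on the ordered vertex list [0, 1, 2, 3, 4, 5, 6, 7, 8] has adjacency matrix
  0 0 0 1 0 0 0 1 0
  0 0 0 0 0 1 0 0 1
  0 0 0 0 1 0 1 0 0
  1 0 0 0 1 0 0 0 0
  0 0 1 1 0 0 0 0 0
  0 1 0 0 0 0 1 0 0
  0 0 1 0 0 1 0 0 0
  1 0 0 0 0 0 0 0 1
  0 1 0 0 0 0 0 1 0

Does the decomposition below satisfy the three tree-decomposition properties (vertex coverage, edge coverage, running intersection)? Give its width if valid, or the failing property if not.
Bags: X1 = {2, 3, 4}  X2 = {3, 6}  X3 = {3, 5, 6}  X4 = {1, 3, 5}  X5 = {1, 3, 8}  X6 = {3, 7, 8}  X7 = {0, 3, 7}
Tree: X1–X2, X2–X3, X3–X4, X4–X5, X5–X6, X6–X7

A tree decomposition must satisfy three properties: every vertex lies in some bag; for every edge, both endpoints lie together in some bag; and for every vertex, the bags containing it form a connected subtree. Here edge (2,6) lies in no bag, so the decomposition is invalid.

No — edge (2,6) lies in no bag.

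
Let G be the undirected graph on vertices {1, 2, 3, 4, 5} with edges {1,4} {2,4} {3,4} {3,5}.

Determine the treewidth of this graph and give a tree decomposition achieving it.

Treewidth 1.
One optimal decomposition is:
Bags: B1 = {3, 4}  B2 = {3, 5}  B3 = {2, 4}  B4 = {1, 4}
Tree: B1–B2, B1–B3, B1–B4

Every bag has size at most 2, so the width is 2 − 1 = 1 and tw(G) ≤ 1. G has an edge, so its treewidth is at least 1. Combining the bounds, tw(G) = 1.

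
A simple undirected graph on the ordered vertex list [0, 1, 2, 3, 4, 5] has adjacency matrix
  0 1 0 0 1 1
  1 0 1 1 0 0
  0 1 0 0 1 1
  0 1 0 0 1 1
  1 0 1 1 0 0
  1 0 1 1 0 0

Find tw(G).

A width-3 tree decomposition is:
Bags: B1 = {0, 2, 3, 4}  B2 = {0, 2, 3, 5}  B3 = {0, 1, 2, 3}
Tree: B1–B2, B2–B3
The largest bag has 4 vertices, giving width 3; this decomposition certifies tw(G) ≤ 3. For the lower bound: the 4 vertex sets {2,4}, {0,5}, {3}, {1} are disjoint, each induces a connected subgraph, and every pair is joined by at least one edge of G. Contracting each set to a single vertex therefore yields K_{4} as a minor, and since treewidth is minor-monotone, tw(G) ≥ tw(K_{4}) = 3. Hence tw(G) = 3 exactly.

3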